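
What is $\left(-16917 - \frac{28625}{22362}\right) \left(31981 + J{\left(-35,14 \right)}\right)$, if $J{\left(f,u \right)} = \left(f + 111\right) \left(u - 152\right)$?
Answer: $- \frac{8131373162447}{22362} \approx -3.6362 \cdot 10^{8}$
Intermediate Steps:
$J{\left(f,u \right)} = \left(-152 + u\right) \left(111 + f\right)$ ($J{\left(f,u \right)} = \left(111 + f\right) \left(-152 + u\right) = \left(-152 + u\right) \left(111 + f\right)$)
$\left(-16917 - \frac{28625}{22362}\right) \left(31981 + J{\left(-35,14 \right)}\right) = \left(-16917 - \frac{28625}{22362}\right) \left(31981 - 10488\right) = \left(- \frac{378326579}{22362}\right) 21493 = - \frac{8131373162447}{22362}$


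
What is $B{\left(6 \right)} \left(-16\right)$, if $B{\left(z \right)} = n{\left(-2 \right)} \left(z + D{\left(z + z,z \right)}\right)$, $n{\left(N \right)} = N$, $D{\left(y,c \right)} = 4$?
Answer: $320$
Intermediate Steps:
$B{\left(z \right)} = -8 - 2 z$ ($B{\left(z \right)} = - 2 \left(z + 4\right) = - 2 \left(4 + z\right) = -8 - 2 z$)
$B{\left(6 \right)} \left(-16\right) = \left(-8 - 12\right) \left(-16\right) = \left(-20\right) \left(-16\right) = 320$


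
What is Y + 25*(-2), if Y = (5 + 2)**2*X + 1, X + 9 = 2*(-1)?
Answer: -588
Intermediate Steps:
X = -11 (X = -9 + 2*(-1) = -9 - 2 = -11)
Y = -538 (Y = (5 + 2)**2*(-11) + 1 = 7**2*(-11) + 1 = 49*(-11) + 1 = -539 + 1 = -538)
Y + 25*(-2) = -538 + 25*(-2) = -538 - 50 = -588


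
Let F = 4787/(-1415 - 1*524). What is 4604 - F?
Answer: 8931943/1939 ≈ 4606.5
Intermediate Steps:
F = -4787/1939 (F = 4787/(-1415 - 524) = 4787/(-1939) = 4787*(-1/1939) = -4787/1939 ≈ -2.4688)
4604 - F = 4604 - 1*(-4787/1939) = 4604 + 4787/1939 = 8931943/1939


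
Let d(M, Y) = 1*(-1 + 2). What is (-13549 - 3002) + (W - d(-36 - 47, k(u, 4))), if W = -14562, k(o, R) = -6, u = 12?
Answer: -31114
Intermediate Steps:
d(M, Y) = 1 (d(M, Y) = 1*1 = 1)
(-13549 - 3002) + (W - d(-36 - 47, k(u, 4))) = (-13549 - 3002) + (-14562 - 1*1) = -16551 + (-14562 - 1) = -16551 - 14563 = -31114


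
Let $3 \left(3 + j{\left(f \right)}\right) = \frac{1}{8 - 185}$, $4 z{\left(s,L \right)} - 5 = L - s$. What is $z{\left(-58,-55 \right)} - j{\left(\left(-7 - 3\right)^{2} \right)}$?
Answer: $\frac{2656}{531} \approx 5.0019$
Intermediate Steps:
$z{\left(s,L \right)} = \frac{5}{4} - \frac{s}{4} + \frac{L}{4}$ ($z{\left(s,L \right)} = \frac{5}{4} + \frac{L - s}{4} = \frac{5}{4} + \left(- \frac{s}{4} + \frac{L}{4}\right) = \frac{5}{4} - \frac{s}{4} + \frac{L}{4}$)
$j{\left(f \right)} = - \frac{1594}{531}$ ($j{\left(f \right)} = -3 + \frac{1}{3 \left(8 - 185\right)} = -3 + \frac{1}{3 \left(-177\right)} = -3 + \frac{1}{3} \left(- \frac{1}{177}\right) = -3 - \frac{1}{531} = - \frac{1594}{531}$)
$z{\left(-58,-55 \right)} - j{\left(\left(-7 - 3\right)^{2} \right)} = \left(\frac{5}{4} - - \frac{29}{2} + \frac{1}{4} \left(-55\right)\right) - - \frac{1594}{531} = \left(\frac{5}{4} + \frac{29}{2} - \frac{55}{4}\right) + \frac{1594}{531} = 2 + \frac{1594}{531} = \frac{2656}{531}$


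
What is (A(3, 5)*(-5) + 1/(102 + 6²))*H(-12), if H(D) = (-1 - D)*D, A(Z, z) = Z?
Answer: 45518/23 ≈ 1979.0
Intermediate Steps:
H(D) = D*(-1 - D)
(A(3, 5)*(-5) + 1/(102 + 6²))*H(-12) = (3*(-5) + 1/(102 + 6²))*(-1*(-12)*(1 - 12)) = (-15 + 1/(102 + 36))*(-1*(-12)*(-11)) = (-15 + 1/138)*(-132) = -2069/138*(-132) = 45518/23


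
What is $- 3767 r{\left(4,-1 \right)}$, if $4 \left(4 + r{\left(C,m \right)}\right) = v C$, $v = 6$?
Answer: $-7534$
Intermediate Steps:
$r{\left(C,m \right)} = -4 + \frac{3 C}{2}$ ($r{\left(C,m \right)} = -4 + \frac{6 C}{4} = -4 + \frac{3 C}{2}$)
$- 3767 r{\left(4,-1 \right)} = - 3767 \left(-4 + \frac{3}{2} \cdot 4\right) = - 3767 \left(-4 + 6\right) = \left(-3767\right) 2 = -7534$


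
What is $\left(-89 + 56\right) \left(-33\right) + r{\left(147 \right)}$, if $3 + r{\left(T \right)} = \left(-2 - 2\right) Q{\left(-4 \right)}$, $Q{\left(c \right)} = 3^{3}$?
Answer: $978$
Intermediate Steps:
$Q{\left(c \right)} = 27$
$r{\left(T \right)} = -111$ ($r{\left(T \right)} = -3 + \left(-2 - 2\right) 27 = -3 - 108 = -111$)
$\left(-89 + 56\right) \left(-33\right) + r{\left(147 \right)} = \left(-89 + 56\right) \left(-33\right) - 111 = \left(-33\right) \left(-33\right) - 111 = 1089 - 111 = 978$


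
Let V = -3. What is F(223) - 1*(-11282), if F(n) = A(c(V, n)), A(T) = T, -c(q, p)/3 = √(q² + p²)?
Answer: 11282 - 3*√49738 ≈ 10613.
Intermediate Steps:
c(q, p) = -3*√(p² + q²) (c(q, p) = -3*√(q² + p²) = -3*√(p² + q²))
F(n) = -3*√(9 + n²) (F(n) = -3*√(n² + (-3)²) = -3*√(n² + 9) = -3*√(9 + n²))
F(223) - 1*(-11282) = -3*√(9 + 223²) - 1*(-11282) = -3*√(9 + 49729) + 11282 = -3*√49738 + 11282 = 11282 - 3*√49738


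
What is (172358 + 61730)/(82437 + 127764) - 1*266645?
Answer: -56048811557/210201 ≈ -2.6664e+5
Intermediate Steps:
(172358 + 61730)/(82437 + 127764) - 1*266645 = 234088/210201 - 266645 = -56048811557/210201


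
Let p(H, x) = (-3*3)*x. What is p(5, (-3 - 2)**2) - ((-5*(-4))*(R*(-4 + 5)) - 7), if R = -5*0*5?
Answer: -218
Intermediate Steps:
R = 0 (R = 0*5 = 0)
p(H, x) = -9*x
p(5, (-3 - 2)**2) - ((-5*(-4))*(R*(-4 + 5)) - 7) = -9*(-3 - 2)**2 - ((-5*(-4))*(0*(-4 + 5)) - 7) = -9*(-5)**2 - (20*(0*1) - 7) = -9*25 - (20*0 - 7) = -225 - (0 - 7) = -225 - 1*(-7) = -225 + 7 = -218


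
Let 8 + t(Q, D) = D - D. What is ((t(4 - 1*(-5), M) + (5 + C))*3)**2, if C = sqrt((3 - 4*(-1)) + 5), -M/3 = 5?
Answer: 189 - 108*sqrt(3) ≈ 1.9385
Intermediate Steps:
M = -15 (M = -3*5 = -15)
C = 2*sqrt(3) (C = sqrt((3 + 4) + 5) = sqrt(7 + 5) = sqrt(12) = 2*sqrt(3) ≈ 3.4641)
t(Q, D) = -8 (t(Q, D) = -8 + (D - D) = -8 + 0 = -8)
((t(4 - 1*(-5), M) + (5 + C))*3)**2 = ((-8 + (5 + 2*sqrt(3)))*3)**2 = ((-3 + 2*sqrt(3))*3)**2 = (-9 + 6*sqrt(3))**2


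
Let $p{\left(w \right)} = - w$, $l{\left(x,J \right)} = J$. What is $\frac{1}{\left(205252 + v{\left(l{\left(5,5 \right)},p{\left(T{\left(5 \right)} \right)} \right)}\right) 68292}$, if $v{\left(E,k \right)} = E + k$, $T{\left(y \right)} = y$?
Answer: $\frac{1}{14017069584} \approx 7.1342 \cdot 10^{-11}$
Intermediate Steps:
$\frac{1}{\left(205252 + v{\left(l{\left(5,5 \right)},p{\left(T{\left(5 \right)} \right)} \right)}\right) 68292} = \frac{1}{\left(205252 + \left(5 - 5\right)\right) 68292} = \frac{1}{205252 + \left(5 - 5\right)} \frac{1}{68292} = \frac{1}{205252 + 0} \cdot \frac{1}{68292} = \frac{1}{205252} \cdot \frac{1}{68292} = \frac{1}{14017069584}$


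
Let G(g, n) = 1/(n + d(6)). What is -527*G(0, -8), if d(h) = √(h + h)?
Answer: 1054/13 + 527*√3/26 ≈ 116.18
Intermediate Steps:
d(h) = √2*√h (d(h) = √(2*h) = √2*√h)
G(g, n) = 1/(n + 2*√3) (G(g, n) = 1/(n + √2*√6) = 1/(n + 2*√3))
-527*G(0, -8) = -527/(-8 + 2*√3)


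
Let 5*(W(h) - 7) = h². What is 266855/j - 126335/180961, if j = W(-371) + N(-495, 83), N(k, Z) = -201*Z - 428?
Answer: 21351548340/857442571 ≈ 24.901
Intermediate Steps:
N(k, Z) = -428 - 201*Z
W(h) = 7 + h²/5
j = 52121/5 (j = (7 + (⅕)*(-371)²) + (-428 - 201*83) = (7 + (⅕)*137641) + (-428 - 16683) = (7 + 137641/5) - 17111 = 137676/5 - 17111 = 52121/5 ≈ 10424.)
266855/j - 126335/180961 = 266855/(52121/5) - 126335/180961 = 266855*(5/52121) - 126335*1/180961 = 1334275/52121 - 11485/16451 = 21351548340/857442571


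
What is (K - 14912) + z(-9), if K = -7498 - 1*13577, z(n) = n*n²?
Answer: -36716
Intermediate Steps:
z(n) = n³
K = -21075 (K = -7498 - 13577 = -21075)
(K - 14912) + z(-9) = (-21075 - 14912) + (-9)³ = -35987 - 729 = -36716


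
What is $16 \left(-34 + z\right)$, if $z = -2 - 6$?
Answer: $-672$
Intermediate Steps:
$z = -8$ ($z = -2 - 6 = -8$)
$16 \left(-34 + z\right) = 16 \left(-34 - 8\right) = 16 \left(-42\right) = -672$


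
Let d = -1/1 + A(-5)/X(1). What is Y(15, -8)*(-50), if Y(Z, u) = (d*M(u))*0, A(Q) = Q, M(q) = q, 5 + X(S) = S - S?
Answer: 0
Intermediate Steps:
X(S) = -5 (X(S) = -5 + (S - S) = -5 + 0 = -5)
d = 0 (d = -1/1 - 5/(-5) = -1*1 - 5*(-⅕) = -1 + 1 = 0)
Y(Z, u) = 0 (Y(Z, u) = (0*u)*0 = 0*0 = 0)
Y(15, -8)*(-50) = 0*(-50) = 0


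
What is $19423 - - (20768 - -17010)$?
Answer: $57201$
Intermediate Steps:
$19423 - - (20768 - -17010) = 19423 - - (20768 + 17010) = 19423 - \left(-1\right) 37778 = 19423 - -37778 = 19423 + 37778 = 57201$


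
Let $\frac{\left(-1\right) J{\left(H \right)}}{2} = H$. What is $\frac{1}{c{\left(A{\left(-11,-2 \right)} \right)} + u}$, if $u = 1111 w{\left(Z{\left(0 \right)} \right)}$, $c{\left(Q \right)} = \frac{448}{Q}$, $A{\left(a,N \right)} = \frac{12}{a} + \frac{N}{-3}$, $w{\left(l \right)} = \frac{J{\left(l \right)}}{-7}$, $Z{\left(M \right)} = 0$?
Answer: $- \frac{1}{1056} \approx -0.00094697$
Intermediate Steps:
$J{\left(H \right)} = - 2 H$
$w{\left(l \right)} = \frac{2 l}{7}$ ($w{\left(l \right)} = \frac{\left(-2\right) l}{-7} = - 2 l \left(- \frac{1}{7}\right) = \frac{2 l}{7}$)
$A{\left(a,N \right)} = \frac{12}{a} - \frac{N}{3}$ ($A{\left(a,N \right)} = \frac{12}{a} + N \left(- \frac{1}{3}\right) = \frac{12}{a} - \frac{N}{3}$)
$u = 0$ ($u = 1111 \cdot \frac{2}{7} \cdot 0 = 1111 \cdot 0 = 0$)
$\frac{1}{c{\left(A{\left(-11,-2 \right)} \right)} + u} = \frac{1}{\frac{448}{\frac{12}{-11} - - \frac{2}{3}} + 0} = \frac{1}{\frac{448}{12 \left(- \frac{1}{11}\right) + \frac{2}{3}} + 0} = \frac{1}{\frac{448}{- \frac{12}{11} + \frac{2}{3}} + 0} = \frac{1}{\frac{448}{- \frac{14}{33}} + 0} = \frac{1}{448 \left(- \frac{33}{14}\right) + 0} = \frac{1}{-1056 + 0} = \frac{1}{-1056} = - \frac{1}{1056}$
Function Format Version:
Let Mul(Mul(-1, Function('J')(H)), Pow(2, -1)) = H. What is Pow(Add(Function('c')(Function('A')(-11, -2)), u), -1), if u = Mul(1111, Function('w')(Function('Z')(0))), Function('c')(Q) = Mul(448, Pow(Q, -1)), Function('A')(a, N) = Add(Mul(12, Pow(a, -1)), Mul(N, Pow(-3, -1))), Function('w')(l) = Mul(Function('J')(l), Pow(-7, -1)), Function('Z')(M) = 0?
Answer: Rational(-1, 1056) ≈ -0.00094697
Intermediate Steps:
Function('J')(H) = Mul(-2, H)
Function('w')(l) = Mul(Rational(2, 7), l) (Function('w')(l) = Mul(Mul(-2, l), Pow(-7, -1)) = Mul(Mul(-2, l), Rational(-1, 7)) = Mul(Rational(2, 7), l))
Function('A')(a, N) = Add(Mul(12, Pow(a, -1)), Mul(Rational(-1, 3), N)) (Function('A')(a, N) = Add(Mul(12, Pow(a, -1)), Mul(N, Rational(-1, 3))) = Add(Mul(12, Pow(a, -1)), Mul(Rational(-1, 3), N)))
u = 0 (u = Mul(1111, Mul(Rational(2, 7), 0)) = Mul(1111, 0) = 0)
Pow(Add(Function('c')(Function('A')(-11, -2)), u), -1) = Pow(Add(Mul(448, Pow(Add(Mul(12, Pow(-11, -1)), Mul(Rational(-1, 3), -2)), -1)), 0), -1) = Pow(Add(Mul(448, Pow(Add(Mul(12, Rational(-1, 11)), Rational(2, 3)), -1)), 0), -1) = Pow(Add(Mul(448, Pow(Add(Rational(-12, 11), Rational(2, 3)), -1)), 0), -1) = Pow(Add(Mul(448, Pow(Rational(-14, 33), -1)), 0), -1) = Pow(Add(Mul(448, Rational(-33, 14)), 0), -1) = Pow(Add(-1056, 0), -1) = Pow(-1056, -1) = Rational(-1, 1056)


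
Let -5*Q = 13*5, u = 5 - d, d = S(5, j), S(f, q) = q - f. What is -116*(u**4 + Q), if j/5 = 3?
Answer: -70992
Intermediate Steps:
j = 15 (j = 5*3 = 15)
d = 10 (d = 15 - 1*5 = 15 - 5 = 10)
u = -5 (u = 5 - 1*10 = 5 - 10 = -5)
Q = -13 (Q = -13*5/5 = -1/5*65 = -13)
-116*(u**4 + Q) = -116*((-5)**4 - 13) = -116*(625 - 13) = -116*612 = -70992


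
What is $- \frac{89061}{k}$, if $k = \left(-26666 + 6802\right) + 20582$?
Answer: $- \frac{89061}{718} \approx -124.04$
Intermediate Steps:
$k = 718$ ($k = -19864 + 20582 = 718$)
$- \frac{89061}{k} = - \frac{89061}{718}$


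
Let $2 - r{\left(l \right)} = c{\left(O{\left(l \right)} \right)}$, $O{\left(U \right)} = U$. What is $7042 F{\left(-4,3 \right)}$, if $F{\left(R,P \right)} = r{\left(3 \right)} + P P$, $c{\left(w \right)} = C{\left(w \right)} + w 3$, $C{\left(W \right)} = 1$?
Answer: $7042$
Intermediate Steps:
$c{\left(w \right)} = 1 + 3 w$ ($c{\left(w \right)} = 1 + w 3 = 1 + 3 w$)
$r{\left(l \right)} = 1 - 3 l$ ($r{\left(l \right)} = 2 - \left(1 + 3 l\right) = 1 - 3 l$)
$F{\left(R,P \right)} = -8 + P^{2}$ ($F{\left(R,P \right)} = \left(1 - 9\right) + P P = \left(1 - 9\right) + P^{2} = -8 + P^{2}$)
$7042 F{\left(-4,3 \right)} = 7042 \left(-8 + 3^{2}\right) = 7042 \left(-8 + 9\right) = 7042 \cdot 1 = 7042$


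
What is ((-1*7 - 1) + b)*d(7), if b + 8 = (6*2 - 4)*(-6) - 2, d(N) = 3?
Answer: -198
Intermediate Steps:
b = -58 (b = -8 + ((6*2 - 4)*(-6) - 2) = -8 + ((12 - 4)*(-6) - 2) = -8 + (8*(-6) - 2) = -8 + (-48 - 2) = -8 - 50 = -58)
((-1*7 - 1) + b)*d(7) = ((-1*7 - 1) - 58)*3 = ((-7 - 1) - 58)*3 = (-8 - 58)*3 = -66*3 = -198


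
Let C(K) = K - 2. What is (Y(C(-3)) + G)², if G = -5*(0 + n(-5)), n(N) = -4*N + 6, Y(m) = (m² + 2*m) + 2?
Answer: 12769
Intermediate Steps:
C(K) = -2 + K
Y(m) = 2 + m² + 2*m
n(N) = 6 - 4*N
G = -130 (G = -5*(0 + (6 - 4*(-5))) = -5*(0 + (6 + 20)) = -5*(0 + 26) = -5*26 = -130)
(Y(C(-3)) + G)² = ((2 + (-2 - 3)² + 2*(-2 - 3)) - 130)² = ((2 + (-5)² + 2*(-5)) - 130)² = ((2 + 25 - 10) - 130)² = (17 - 130)² = (-113)² = 12769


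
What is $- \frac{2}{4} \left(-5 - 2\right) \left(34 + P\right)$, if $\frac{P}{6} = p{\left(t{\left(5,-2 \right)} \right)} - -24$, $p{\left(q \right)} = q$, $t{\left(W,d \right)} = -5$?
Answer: $518$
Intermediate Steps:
$P = 114$ ($P = 6 \left(-5 - -24\right) = 6 \left(-5 + 24\right) = 6 \cdot 19 = 114$)
$- \frac{2}{4} \left(-5 - 2\right) \left(34 + P\right) = - \frac{2}{4} \left(-5 - 2\right) \left(34 + 114\right) = \left(-2\right) \frac{1}{4} \left(-7\right) 148 = \left(- \frac{1}{2}\right) \left(-7\right) 148 = \frac{7}{2} \cdot 148 = 518$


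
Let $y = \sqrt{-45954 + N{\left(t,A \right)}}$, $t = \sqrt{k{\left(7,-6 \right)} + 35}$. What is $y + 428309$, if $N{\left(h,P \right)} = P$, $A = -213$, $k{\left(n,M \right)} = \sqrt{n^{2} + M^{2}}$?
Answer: $428309 + i \sqrt{46167} \approx 4.2831 \cdot 10^{5} + 214.86 i$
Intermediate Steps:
$k{\left(n,M \right)} = \sqrt{M^{2} + n^{2}}$
$t = \sqrt{35 + \sqrt{85}}$ ($t = \sqrt{\sqrt{\left(-6\right)^{2} + 7^{2}} + 35} = \sqrt{\sqrt{36 + 49} + 35} = \sqrt{\sqrt{85} + 35} = \sqrt{35 + \sqrt{85}} \approx 6.6498$)
$y = i \sqrt{46167}$ ($y = \sqrt{-45954 - 213} = \sqrt{-46167} = i \sqrt{46167} \approx 214.86 i$)
$y + 428309 = i \sqrt{46167} + 428309 = 428309 + i \sqrt{46167}$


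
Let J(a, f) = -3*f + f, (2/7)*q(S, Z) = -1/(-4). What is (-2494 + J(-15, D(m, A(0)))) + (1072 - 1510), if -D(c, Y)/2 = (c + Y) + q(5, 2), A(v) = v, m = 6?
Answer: -5809/2 ≈ -2904.5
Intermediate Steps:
q(S, Z) = 7/8 (q(S, Z) = 7*(-1/(-4))/2 = 7*(-1*(-¼))/2 = (7/2)*(¼) = 7/8)
D(c, Y) = -7/4 - 2*Y - 2*c (D(c, Y) = -2*((c + Y) + 7/8) = -2*((Y + c) + 7/8) = -2*(7/8 + Y + c) = -7/4 - 2*Y - 2*c)
J(a, f) = -2*f
(-2494 + J(-15, D(m, A(0)))) + (1072 - 1510) = (-2494 - 2*(-7/4 - 2*0 - 2*6)) + (1072 - 1510) = (-2494 - 2*(-7/4 + 0 - 12)) - 438 = (-2494 - 2*(-55/4)) - 438 = (-2494 + 55/2) - 438 = -4933/2 - 438 = -5809/2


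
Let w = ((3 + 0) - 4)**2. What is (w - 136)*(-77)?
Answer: 10395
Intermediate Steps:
w = 1 (w = (3 - 4)**2 = (-1)**2 = 1)
(w - 136)*(-77) = (1 - 136)*(-77) = -135*(-77) = 10395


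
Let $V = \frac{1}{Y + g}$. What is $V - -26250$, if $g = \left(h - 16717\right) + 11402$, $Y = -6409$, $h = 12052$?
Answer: $\frac{8610001}{328} \approx 26250.0$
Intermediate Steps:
$g = 6737$ ($g = \left(12052 - 16717\right) + 11402 = -4665 + 11402 = 6737$)
$V = \frac{1}{328}$ ($V = \frac{1}{-6409 + 6737} = \frac{1}{328} \approx 0.0030488$)
$V - -26250 = \frac{1}{328} - -26250 = \frac{1}{328} + 26250 = \frac{8610001}{328}$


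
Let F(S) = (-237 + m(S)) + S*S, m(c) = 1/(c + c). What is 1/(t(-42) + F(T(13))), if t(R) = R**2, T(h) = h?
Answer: 26/44097 ≈ 0.00058961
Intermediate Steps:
m(c) = 1/(2*c)
F(S) = -237 + S**2 + 1/(2*S) (F(S) = (-237 + 1/(2*S)) + S*S = (-237 + 1/(2*S)) + S**2 = -237 + S**2 + 1/(2*S))
1/(t(-42) + F(T(13))) = 1/((-42)**2 + (-237 + 13**2 + (1/2)/13)) = 1/(1764 + (-237 + 169 + (1/2)*(1/13))) = 1/(1764 + (-237 + 169 + 1/26)) = 1/(1764 - 1767/26) = 1/(44097/26) = 26/44097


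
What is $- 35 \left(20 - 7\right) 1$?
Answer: $-455$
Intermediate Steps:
$- 35 \left(20 - 7\right) 1 = \left(-35\right) 13 \cdot 1 = \left(-455\right) 1 = -455$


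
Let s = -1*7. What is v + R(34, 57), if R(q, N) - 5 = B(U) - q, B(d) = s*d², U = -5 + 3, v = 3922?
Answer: 3865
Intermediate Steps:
s = -7
U = -2
B(d) = -7*d²
R(q, N) = -23 - q (R(q, N) = 5 + (-7*(-2)² - q) = 5 + (-7*4 - q) = 5 + (-28 - q) = -23 - q)
v + R(34, 57) = 3922 + (-23 - 1*34) = 3922 + (-23 - 34) = 3922 - 57 = 3865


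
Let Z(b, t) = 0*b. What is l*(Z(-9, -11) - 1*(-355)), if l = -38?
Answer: -13490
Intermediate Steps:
Z(b, t) = 0
l*(Z(-9, -11) - 1*(-355)) = -38*(0 - 1*(-355)) = -38*(0 + 355) = -38*355 = -13490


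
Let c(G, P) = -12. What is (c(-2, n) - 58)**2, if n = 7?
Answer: 4900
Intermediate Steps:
(c(-2, n) - 58)**2 = (-12 - 58)**2 = (-70)**2 = 4900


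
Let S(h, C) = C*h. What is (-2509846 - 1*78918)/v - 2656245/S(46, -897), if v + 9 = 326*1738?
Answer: 35850129633/599440582 ≈ 59.806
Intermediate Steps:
v = 566579 (v = -9 + 326*1738 = -9 + 566588 = 566579)
(-2509846 - 1*78918)/v - 2656245/S(46, -897) = (-2509846 - 1*78918)/566579 - 2656245/((-897*46)) = (-2509846 - 78918)*(1/566579) - 2656245/(-41262) = -2588764*1/566579 - 2656245*(-1/41262) = -2588764/566579 + 885415/13754 = 35850129633/599440582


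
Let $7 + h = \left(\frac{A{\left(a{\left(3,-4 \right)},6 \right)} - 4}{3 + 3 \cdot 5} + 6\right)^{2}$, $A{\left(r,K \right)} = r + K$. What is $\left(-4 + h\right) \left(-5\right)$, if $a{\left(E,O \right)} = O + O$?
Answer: $- \frac{950}{9} \approx -105.56$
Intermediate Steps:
$a{\left(E,O \right)} = 2 O$
$A{\left(r,K \right)} = K + r$
$h = \frac{226}{9}$ ($h = -7 + \left(\frac{\left(6 + 2 \left(-4\right)\right) - 4}{3 + 3 \cdot 5} + 6\right)^{2} = -7 + \left(\frac{\left(6 - 8\right) - 4}{3 + 15} + 6\right)^{2} = -7 + \left(\frac{-2 - 4}{18} + 6\right)^{2} = -7 + \left(\left(-6\right) \frac{1}{18} + 6\right)^{2} = -7 + \left(- \frac{1}{3} + 6\right)^{2} = -7 + \left(\frac{17}{3}\right)^{2} = -7 + \frac{289}{9} = \frac{226}{9} \approx 25.111$)
$\left(-4 + h\right) \left(-5\right) = \left(-4 + \frac{226}{9}\right) \left(-5\right) = \frac{190}{9} \left(-5\right) = - \frac{950}{9}$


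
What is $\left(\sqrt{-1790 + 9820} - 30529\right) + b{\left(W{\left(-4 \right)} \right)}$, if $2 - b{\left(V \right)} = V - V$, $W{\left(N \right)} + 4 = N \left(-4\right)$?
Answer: $-30527 + \sqrt{8030} \approx -30437.0$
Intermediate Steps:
$W{\left(N \right)} = -4 - 4 N$ ($W{\left(N \right)} = -4 + N \left(-4\right) = -4 - 4 N$)
$b{\left(V \right)} = 2$ ($b{\left(V \right)} = 2 - \left(V - V\right) = 2 - 0 = 2 + 0 = 2$)
$\left(\sqrt{-1790 + 9820} - 30529\right) + b{\left(W{\left(-4 \right)} \right)} = \left(\sqrt{-1790 + 9820} - 30529\right) + 2 = \left(\sqrt{8030} - 30529\right) + 2 = \left(-30529 + \sqrt{8030}\right) + 2 = -30527 + \sqrt{8030}$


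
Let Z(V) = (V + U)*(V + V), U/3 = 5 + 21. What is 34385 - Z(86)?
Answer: 6177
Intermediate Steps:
U = 78 (U = 3*(5 + 21) = 3*26 = 78)
Z(V) = 2*V*(78 + V) (Z(V) = (V + 78)*(V + V) = (78 + V)*(2*V) = 2*V*(78 + V))
34385 - Z(86) = 34385 - 2*86*(78 + 86) = 34385 - 2*86*164 = 34385 - 1*28208 = 34385 - 28208 = 6177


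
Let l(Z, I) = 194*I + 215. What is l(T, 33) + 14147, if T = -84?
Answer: 20764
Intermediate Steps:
l(Z, I) = 215 + 194*I
l(T, 33) + 14147 = (215 + 194*33) + 14147 = (215 + 6402) + 14147 = 6617 + 14147 = 20764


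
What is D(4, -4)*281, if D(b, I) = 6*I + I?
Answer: -7868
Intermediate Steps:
D(b, I) = 7*I
D(4, -4)*281 = (7*(-4))*281 = -28*281 = -7868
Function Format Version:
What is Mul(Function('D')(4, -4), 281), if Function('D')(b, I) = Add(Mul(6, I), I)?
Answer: -7868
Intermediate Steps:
Function('D')(b, I) = Mul(7, I)
Mul(Function('D')(4, -4), 281) = Mul(Mul(7, -4), 281) = Mul(-28, 281) = -7868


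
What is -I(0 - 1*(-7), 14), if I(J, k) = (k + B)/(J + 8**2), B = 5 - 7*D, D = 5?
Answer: 16/71 ≈ 0.22535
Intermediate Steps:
B = -30 (B = 5 - 7*5 = 5 - 35 = -30)
I(J, k) = (-30 + k)/(64 + J) (I(J, k) = (k - 30)/(J + 8**2) = (-30 + k)/(J + 64) = (-30 + k)/(64 + J))
-I(0 - 1*(-7), 14) = -(-30 + 14)/(64 + (0 - 1*(-7))) = -(-16)/(64 + (0 + 7)) = -(-16)/(64 + 7) = -(-16)/71 = -1*(-16/71) = 16/71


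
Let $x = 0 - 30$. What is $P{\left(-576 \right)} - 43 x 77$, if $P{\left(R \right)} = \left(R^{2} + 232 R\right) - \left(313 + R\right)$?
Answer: $297737$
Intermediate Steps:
$x = -30$
$P{\left(R \right)} = -313 + R^{2} + 231 R$
$P{\left(-576 \right)} - 43 x 77 = \left(-313 + \left(-576\right)^{2} + 231 \left(-576\right)\right) - 43 \left(-30\right) 77 = \left(-313 + 331776 - 133056\right) - \left(-1290\right) 77 = 198407 - -99330 = 198407 + 99330 = 297737$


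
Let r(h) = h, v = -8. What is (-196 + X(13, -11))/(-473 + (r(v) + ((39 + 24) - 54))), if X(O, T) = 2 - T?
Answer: 183/472 ≈ 0.38771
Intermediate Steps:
(-196 + X(13, -11))/(-473 + (r(v) + ((39 + 24) - 54))) = (-196 + (2 - 1*(-11)))/(-473 + (-8 + ((39 + 24) - 54))) = (-196 + (2 + 11))/(-473 + (-8 + (63 - 54))) = (-196 + 13)/(-473 + (-8 + 9)) = -183/(-473 + 1) = -183/(-472) = -183*(-1/472) = 183/472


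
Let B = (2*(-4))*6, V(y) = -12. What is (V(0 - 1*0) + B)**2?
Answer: 3600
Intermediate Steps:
B = -48 (B = -8*6 = -48)
(V(0 - 1*0) + B)**2 = (-12 - 48)**2 = (-60)**2 = 3600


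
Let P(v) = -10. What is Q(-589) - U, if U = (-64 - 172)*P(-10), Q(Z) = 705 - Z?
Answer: -1066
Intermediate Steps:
U = 2360 (U = (-64 - 172)*(-10) = -236*(-10) = 2360)
Q(-589) - U = (705 - 1*(-589)) - 1*2360 = (705 + 589) - 2360 = 1294 - 2360 = -1066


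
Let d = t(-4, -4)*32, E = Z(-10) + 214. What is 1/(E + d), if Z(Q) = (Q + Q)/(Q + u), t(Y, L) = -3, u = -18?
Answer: 7/831 ≈ 0.0084236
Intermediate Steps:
Z(Q) = 2*Q/(-18 + Q) (Z(Q) = (Q + Q)/(Q - 18) = (2*Q)/(-18 + Q) = 2*Q/(-18 + Q))
E = 1503/7 (E = 2*(-10)/(-18 - 10) + 214 = 2*(-10)/(-28) + 214 = 2*(-10)*(-1/28) + 214 = 5/7 + 214 = 1503/7 ≈ 214.71)
d = -96 (d = -3*32 = -96)
1/(E + d) = 1/(1503/7 - 96) = 1/(831/7) = 7/831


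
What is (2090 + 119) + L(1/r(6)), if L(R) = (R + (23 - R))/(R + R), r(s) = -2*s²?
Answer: 1381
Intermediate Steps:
L(R) = 23/(2*R) (L(R) = 23/((2*R)) = 23*(1/(2*R)) = 23/(2*R))
(2090 + 119) + L(1/r(6)) = (2090 + 119) + 23/(2*(1/(-2*6²))) = 2209 + 23/(2*(1/(-2*36))) = 2209 + 23/(2*(1/(-72))) = 2209 + 23/(2*(-1/72)) = 2209 + (23/2)*(-72) = 2209 - 828 = 1381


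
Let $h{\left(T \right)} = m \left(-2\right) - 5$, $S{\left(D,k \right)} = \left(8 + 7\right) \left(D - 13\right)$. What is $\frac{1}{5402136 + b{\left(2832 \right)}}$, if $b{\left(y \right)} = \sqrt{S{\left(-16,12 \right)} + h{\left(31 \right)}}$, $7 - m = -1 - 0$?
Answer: $\frac{225089}{1215961390123} - \frac{i \sqrt{114}}{14591536681476} \approx 1.8511 \cdot 10^{-7} - 7.3173 \cdot 10^{-13} i$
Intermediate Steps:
$m = 8$ ($m = 7 - \left(-1 - 0\right) = 7 - \left(-1 + 0\right) = 7 - -1 = 7 + 1 = 8$)
$S{\left(D,k \right)} = -195 + 15 D$ ($S{\left(D,k \right)} = 15 \left(-13 + D\right) = -195 + 15 D$)
$h{\left(T \right)} = -21$ ($h{\left(T \right)} = 8 \left(-2\right) - 5 = -16 - 5 = -21$)
$b{\left(y \right)} = 2 i \sqrt{114}$ ($b{\left(y \right)} = \sqrt{\left(-195 + 15 \left(-16\right)\right) - 21} = \sqrt{\left(-195 - 240\right) - 21} = \sqrt{-435 - 21} = \sqrt{-456} = 2 i \sqrt{114}$)
$\frac{1}{5402136 + b{\left(2832 \right)}} = \frac{1}{5402136 + 2 i \sqrt{114}}$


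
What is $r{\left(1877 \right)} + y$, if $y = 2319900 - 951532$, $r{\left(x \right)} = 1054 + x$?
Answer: $1371299$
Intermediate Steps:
$y = 1368368$ ($y = 2319900 - 951532 = 1368368$)
$r{\left(1877 \right)} + y = \left(1054 + 1877\right) + 1368368 = 2931 + 1368368 = 1371299$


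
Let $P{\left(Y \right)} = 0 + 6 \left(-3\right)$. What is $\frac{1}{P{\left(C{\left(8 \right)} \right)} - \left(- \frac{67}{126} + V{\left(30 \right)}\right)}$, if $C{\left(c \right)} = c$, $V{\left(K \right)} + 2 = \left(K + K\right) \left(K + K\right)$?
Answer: $- \frac{126}{455549} \approx -0.00027659$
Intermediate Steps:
$V{\left(K \right)} = -2 + 4 K^{2}$ ($V{\left(K \right)} = -2 + \left(K + K\right) \left(K + K\right) = -2 + 2 K 2 K = -2 + 4 K^{2}$)
$P{\left(Y \right)} = -18$ ($P{\left(Y \right)} = 0 - 18 = -18$)
$\frac{1}{P{\left(C{\left(8 \right)} \right)} - \left(- \frac{67}{126} + V{\left(30 \right)}\right)} = \frac{1}{-18 - \left(-2 + 3600 - \frac{67}{126}\right)} = \frac{1}{-18 - \left(- \frac{319}{126} + 3600\right)} = \frac{1}{-18 + \left(\frac{67}{126} - \left(-2 + 3600\right)\right)} = \frac{1}{-18 + \left(\frac{67}{126} - 3598\right)} = \frac{1}{-18 - \frac{453281}{126}} = \frac{1}{- \frac{455549}{126}} = - \frac{126}{455549}$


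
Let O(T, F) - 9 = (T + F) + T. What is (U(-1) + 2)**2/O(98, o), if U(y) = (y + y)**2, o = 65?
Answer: 2/15 ≈ 0.13333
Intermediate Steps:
O(T, F) = 9 + F + 2*T (O(T, F) = 9 + ((T + F) + T) = 9 + ((F + T) + T) = 9 + (F + 2*T) = 9 + F + 2*T)
U(y) = 4*y**2 (U(y) = (2*y)**2 = 4*y**2)
(U(-1) + 2)**2/O(98, o) = (4*(-1)**2 + 2)**2/(9 + 65 + 2*98) = (4*1 + 2)**2/(9 + 65 + 196) = (4 + 2)**2/270 = 6**2*(1/270) = 36*(1/270) = 2/15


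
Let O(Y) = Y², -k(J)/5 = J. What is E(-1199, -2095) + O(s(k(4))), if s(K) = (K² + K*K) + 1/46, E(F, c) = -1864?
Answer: 1350369377/2116 ≈ 6.3817e+5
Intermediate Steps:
k(J) = -5*J
s(K) = 1/46 + 2*K² (s(K) = (K² + K²) + 1/46 = 2*K² + 1/46 = 1/46 + 2*K²)
E(-1199, -2095) + O(s(k(4))) = -1864 + (1/46 + 2*(-5*4)²)² = -1864 + (1/46 + 2*(-20)²)² = -1864 + (1/46 + 2*400)² = -1864 + (1/46 + 800)² = -1864 + (36801/46)² = -1864 + 1354313601/2116 = 1350369377/2116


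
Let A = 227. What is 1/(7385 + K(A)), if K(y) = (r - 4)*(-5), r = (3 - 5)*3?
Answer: 1/7435 ≈ 0.00013450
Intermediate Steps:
r = -6 (r = -2*3 = -6)
K(y) = 50 (K(y) = (-6 - 4)*(-5) = -10*(-5) = 50)
1/(7385 + K(A)) = 1/(7385 + 50) = 1/7435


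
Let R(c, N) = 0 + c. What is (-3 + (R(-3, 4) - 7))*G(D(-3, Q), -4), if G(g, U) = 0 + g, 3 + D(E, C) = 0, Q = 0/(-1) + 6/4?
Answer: 39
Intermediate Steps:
Q = 3/2 (Q = 0*(-1) + 6*(1/4) = 0 + 3/2 = 3/2 ≈ 1.5000)
R(c, N) = c
D(E, C) = -3 (D(E, C) = -3 + 0 = -3)
G(g, U) = g
(-3 + (R(-3, 4) - 7))*G(D(-3, Q), -4) = (-3 + (-3 - 7))*(-3) = (-3 - 10)*(-3) = -13*(-3) = 39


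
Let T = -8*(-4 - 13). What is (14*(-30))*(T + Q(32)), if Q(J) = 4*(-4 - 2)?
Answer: -47040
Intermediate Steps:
Q(J) = -24 (Q(J) = 4*(-6) = -24)
T = 136 (T = -8*(-17) = 136)
(14*(-30))*(T + Q(32)) = (14*(-30))*(136 - 24) = -420*112 = -47040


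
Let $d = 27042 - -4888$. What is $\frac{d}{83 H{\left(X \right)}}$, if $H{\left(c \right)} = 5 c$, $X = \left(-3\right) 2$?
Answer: $- \frac{3193}{249} \approx -12.823$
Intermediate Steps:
$d = 31930$ ($d = 27042 + 4888 = 31930$)
$X = -6$
$\frac{d}{83 H{\left(X \right)}} = \frac{31930}{83 \cdot 5 \left(-6\right)} = \frac{31930}{83 \left(-30\right)} = \frac{31930}{-2490} = 31930 \left(- \frac{1}{2490}\right) = - \frac{3193}{249}$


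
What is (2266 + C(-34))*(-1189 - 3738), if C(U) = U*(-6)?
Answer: -12169690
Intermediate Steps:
C(U) = -6*U
(2266 + C(-34))*(-1189 - 3738) = (2266 - 6*(-34))*(-1189 - 3738) = (2266 + 204)*(-4927) = 2470*(-4927) = -12169690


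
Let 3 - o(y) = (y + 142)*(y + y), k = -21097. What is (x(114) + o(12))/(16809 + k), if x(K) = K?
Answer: 3579/4288 ≈ 0.83465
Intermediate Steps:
o(y) = 3 - 2*y*(142 + y) (o(y) = 3 - (y + 142)*(y + y) = 3 - (142 + y)*2*y = 3 - 2*y*(142 + y))
(x(114) + o(12))/(16809 + k) = (114 + (3 - 284*12 - 2*12²))/(16809 - 21097) = (114 + (3 - 3408 - 2*144))/(-4288) = (114 + (3 - 3408 - 288))*(-1/4288) = (114 - 3693)*(-1/4288) = -3579*(-1/4288) = 3579/4288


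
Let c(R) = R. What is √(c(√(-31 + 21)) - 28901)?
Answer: √(-28901 + I*√10) ≈ 0.0093 + 170.0*I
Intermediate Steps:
√(c(√(-31 + 21)) - 28901) = √(√(-31 + 21) - 28901) = √(√(-10) - 28901) = √(I*√10 - 28901) = √(-28901 + I*√10)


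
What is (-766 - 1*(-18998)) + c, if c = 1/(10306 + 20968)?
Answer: 570187569/31274 ≈ 18232.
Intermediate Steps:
c = 1/31274 ≈ 3.1975e-5
(-766 - 1*(-18998)) + c = (-766 - 1*(-18998)) + 1/31274 = (-766 + 18998) + 1/31274 = 18232 + 1/31274 = 570187569/31274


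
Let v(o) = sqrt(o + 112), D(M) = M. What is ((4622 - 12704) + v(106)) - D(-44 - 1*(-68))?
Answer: -8106 + sqrt(218) ≈ -8091.2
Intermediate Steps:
v(o) = sqrt(112 + o)
((4622 - 12704) + v(106)) - D(-44 - 1*(-68)) = ((4622 - 12704) + sqrt(112 + 106)) - (-44 - 1*(-68)) = (-8082 + sqrt(218)) - (-44 + 68) = (-8082 + sqrt(218)) - 1*24 = (-8082 + sqrt(218)) - 24 = -8106 + sqrt(218)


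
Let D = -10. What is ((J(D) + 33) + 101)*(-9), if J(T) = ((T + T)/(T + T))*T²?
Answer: -2106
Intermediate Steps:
J(T) = T² (J(T) = ((2*T)/((2*T)))*T² = ((2*T)*(1/(2*T)))*T² = 1*T² = T²)
((J(D) + 33) + 101)*(-9) = (((-10)² + 33) + 101)*(-9) = ((100 + 33) + 101)*(-9) = (133 + 101)*(-9) = 234*(-9) = -2106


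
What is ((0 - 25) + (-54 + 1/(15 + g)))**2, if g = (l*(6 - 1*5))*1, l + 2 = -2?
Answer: 753424/121 ≈ 6226.6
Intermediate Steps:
l = -4 (l = -2 - 2 = -4)
g = -4 (g = -4*(6 - 1*5)*1 = -4*(6 - 5)*1 = -4*1*1 = -4*1 = -4)
((0 - 25) + (-54 + 1/(15 + g)))**2 = ((0 - 25) + (-54 + 1/(15 - 4)))**2 = (-25 + (-54 + 1/11))**2 = (-25 - 593/11)**2 = (-868/11)**2 = 753424/121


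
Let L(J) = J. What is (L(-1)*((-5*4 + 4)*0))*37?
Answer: 0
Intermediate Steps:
(L(-1)*((-5*4 + 4)*0))*37 = -(-5*4 + 4)*0*37 = -(-20 + 4)*0*37 = -(-16)*0*37 = -1*0*37 = 0*37 = 0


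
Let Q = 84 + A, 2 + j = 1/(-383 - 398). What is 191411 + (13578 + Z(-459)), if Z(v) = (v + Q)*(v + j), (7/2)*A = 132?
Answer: 1970734025/5467 ≈ 3.6048e+5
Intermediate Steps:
A = 264/7 (A = (2/7)*132 = 264/7 ≈ 37.714)
j = -1563/781 (j = -2 + 1/(-383 - 398) = -2 + 1/(-781) = -2 - 1/781 = -1563/781 ≈ -2.0013)
Q = 852/7 (Q = 84 + 264/7 = 852/7 ≈ 121.71)
Z(v) = (-1563/781 + v)*(852/7 + v) (Z(v) = (v + 852/7)*(v - 1563/781) = (852/7 + v)*(-1563/781 + v) = (-1563/781 + v)*(852/7 + v))
191411 + (13578 + Z(-459)) = 191411 + (13578 + (-18756/77 + (-459)**2 + (654471/5467)*(-459))) = 191411 + (13578 + (-18756/77 + 210681 - 300402189/5467)) = 191411 + (13578 + 850059162/5467) = 191411 + 924290088/5467 = 1970734025/5467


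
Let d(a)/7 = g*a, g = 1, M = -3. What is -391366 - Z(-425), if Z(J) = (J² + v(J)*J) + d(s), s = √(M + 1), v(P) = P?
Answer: -752616 - 7*I*√2 ≈ -7.5262e+5 - 9.8995*I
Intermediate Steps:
s = I*√2 (s = √(-3 + 1) = √(-2) = I*√2 ≈ 1.4142*I)
d(a) = 7*a (d(a) = 7*(1*a) = 7*a)
Z(J) = 2*J² + 7*I*√2 (Z(J) = (J² + J*J) + 7*(I*√2) = (J² + J²) + 7*I*√2 = 2*J² + 7*I*√2)
-391366 - Z(-425) = -391366 - (2*(-425)² + 7*I*√2) = -391366 - (2*180625 + 7*I*√2) = -391366 - (361250 + 7*I*√2) = -391366 + (-361250 - 7*I*√2) = -752616 - 7*I*√2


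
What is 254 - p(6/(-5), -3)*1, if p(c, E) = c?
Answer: 1276/5 ≈ 255.20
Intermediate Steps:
254 - p(6/(-5), -3)*1 = 254 - (6/(-5))*1 = 254 - (6*(-⅕))*1 = 254 - (-6/5*1) = 254 - (-6)/5 = 254 - 1*(-6/5) = 254 + 6/5 = 1276/5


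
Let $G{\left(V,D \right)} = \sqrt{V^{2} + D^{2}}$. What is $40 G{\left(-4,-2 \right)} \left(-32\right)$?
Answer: $- 2560 \sqrt{5} \approx -5724.3$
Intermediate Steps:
$G{\left(V,D \right)} = \sqrt{D^{2} + V^{2}}$
$40 G{\left(-4,-2 \right)} \left(-32\right) = 40 \sqrt{\left(-2\right)^{2} + \left(-4\right)^{2}} \left(-32\right) = 40 \sqrt{4 + 16} \left(-32\right) = 40 \sqrt{20} \left(-32\right) = 40 \cdot 2 \sqrt{5} \left(-32\right) = 80 \sqrt{5} \left(-32\right) = - 2560 \sqrt{5}$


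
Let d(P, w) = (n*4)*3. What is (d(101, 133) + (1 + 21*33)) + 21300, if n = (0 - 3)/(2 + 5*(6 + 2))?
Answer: 153952/7 ≈ 21993.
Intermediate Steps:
n = -1/14 (n = -3/(2 + 5*8) = -3/(2 + 40) = -3/42 = -3*1/42 = -1/14 ≈ -0.071429)
d(P, w) = -6/7 (d(P, w) = -1/14*4*3 = -2/7*3 = -6/7)
(d(101, 133) + (1 + 21*33)) + 21300 = (-6/7 + (1 + 21*33)) + 21300 = (-6/7 + (1 + 693)) + 21300 = (-6/7 + 694) + 21300 = 4852/7 + 21300 = 153952/7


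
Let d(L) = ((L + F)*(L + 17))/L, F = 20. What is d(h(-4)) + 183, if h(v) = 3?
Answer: 1009/3 ≈ 336.33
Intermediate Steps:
d(L) = (17 + L)*(20 + L)/L (d(L) = ((L + 20)*(L + 17))/L = ((20 + L)*(17 + L))/L = ((17 + L)*(20 + L))/L = (17 + L)*(20 + L)/L)
d(h(-4)) + 183 = (37 + 3 + 340/3) + 183 = 460/3 + 183 = 1009/3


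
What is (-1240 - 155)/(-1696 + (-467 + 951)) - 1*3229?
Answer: -1304051/404 ≈ -3227.8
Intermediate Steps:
(-1240 - 155)/(-1696 + (-467 + 951)) - 1*3229 = -1395/(-1696 + 484) - 3229 = -1395/(-1212) - 3229 = -1395*(-1/1212) - 3229 = 465/404 - 3229 = -1304051/404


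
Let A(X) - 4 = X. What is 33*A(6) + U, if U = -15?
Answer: 315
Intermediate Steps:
A(X) = 4 + X
33*A(6) + U = 33*(4 + 6) - 15 = 33*10 - 15 = 330 - 15 = 315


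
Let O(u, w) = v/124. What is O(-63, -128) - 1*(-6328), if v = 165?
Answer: 784837/124 ≈ 6329.3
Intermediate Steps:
O(u, w) = 165/124
O(-63, -128) - 1*(-6328) = 165/124 - 1*(-6328) = 165/124 + 6328 = 784837/124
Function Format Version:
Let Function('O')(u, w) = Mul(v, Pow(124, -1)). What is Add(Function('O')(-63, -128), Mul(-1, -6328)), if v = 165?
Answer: Rational(784837, 124) ≈ 6329.3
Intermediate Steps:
Function('O')(u, w) = Rational(165, 124) (Function('O')(u, w) = Mul(165, Pow(124, -1)) = Mul(165, Rational(1, 124)) = Rational(165, 124))
Add(Function('O')(-63, -128), Mul(-1, -6328)) = Add(Rational(165, 124), Mul(-1, -6328)) = Add(Rational(165, 124), 6328) = Rational(784837, 124)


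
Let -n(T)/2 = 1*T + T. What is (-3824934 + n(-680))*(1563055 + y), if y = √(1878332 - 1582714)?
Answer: -5974330703770 - 3822214*√295618 ≈ -5.9764e+12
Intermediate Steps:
y = √295618 ≈ 543.71
n(T) = -4*T (n(T) = -2*(1*T + T) = -2*(T + T) = -4*T)
(-3824934 + n(-680))*(1563055 + y) = (-3824934 - 4*(-680))*(1563055 + √295618) = (-3824934 + 2720)*(1563055 + √295618) = -3822214*(1563055 + √295618) = -5974330703770 - 3822214*√295618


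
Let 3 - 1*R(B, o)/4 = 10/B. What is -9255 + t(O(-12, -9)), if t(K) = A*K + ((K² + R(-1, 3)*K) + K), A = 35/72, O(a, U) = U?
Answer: -77243/8 ≈ -9655.4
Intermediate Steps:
R(B, o) = 12 - 40/B
A = 35/72 (A = 35*(1/72) = 35/72 ≈ 0.48611)
t(K) = K² + 3851*K/72 (t(K) = 35*K/72 + ((K² + (12 - 40/(-1))*K) + K) = 35*K/72 + ((K² + (12 - 40*(-1))*K) + K) = 35*K/72 + ((K² + (12 + 40)*K) + K) = 35*K/72 + ((K² + 52*K) + K) = 35*K/72 + (K² + 53*K) = K² + 3851*K/72)
-9255 + t(O(-12, -9)) = -9255 + (1/72)*(-9)*(3851 + 72*(-9)) = -9255 + (1/72)*(-9)*(3851 - 648) = -9255 + (1/72)*(-9)*3203 = -9255 - 3203/8 = -77243/8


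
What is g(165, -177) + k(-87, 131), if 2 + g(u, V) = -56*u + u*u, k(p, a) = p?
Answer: 17896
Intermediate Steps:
g(u, V) = -2 + u**2 - 56*u (g(u, V) = -2 + (-56*u + u*u) = -2 + (-56*u + u**2) = -2 + (u**2 - 56*u) = -2 + u**2 - 56*u)
g(165, -177) + k(-87, 131) = (-2 + 165**2 - 56*165) - 87 = (-2 + 27225 - 9240) - 87 = 17983 - 87 = 17896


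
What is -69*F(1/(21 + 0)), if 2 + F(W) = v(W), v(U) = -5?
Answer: 483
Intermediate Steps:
F(W) = -7 (F(W) = -2 - 5 = -7)
-69*F(1/(21 + 0)) = -69*(-7) = 483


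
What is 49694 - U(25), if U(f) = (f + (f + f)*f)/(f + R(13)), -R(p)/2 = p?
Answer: 50969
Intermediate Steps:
R(p) = -2*p
U(f) = (f + 2*f²)/(-26 + f) (U(f) = (f + (f + f)*f)/(f - 2*13) = (f + (2*f)*f)/(f - 26) = (f + 2*f²)/(-26 + f))
49694 - U(25) = 49694 - 25*(1 + 2*25)/(-26 + 25) = 49694 - 25*(1 + 50)/(-1) = 49694 - 25*(-1)*51 = 49694 - 1*(-1275) = 49694 + 1275 = 50969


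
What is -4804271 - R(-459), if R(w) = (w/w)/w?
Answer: -2205160388/459 ≈ -4.8043e+6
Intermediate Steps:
R(w) = 1/w
-4804271 - R(-459) = -4804271 - 1/(-459) = -4804271 - 1*(-1/459) = -4804271 + 1/459 = -2205160388/459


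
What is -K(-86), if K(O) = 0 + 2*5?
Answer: -10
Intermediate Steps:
K(O) = 10 (K(O) = 0 + 10 = 10)
-K(-86) = -1*10 = -10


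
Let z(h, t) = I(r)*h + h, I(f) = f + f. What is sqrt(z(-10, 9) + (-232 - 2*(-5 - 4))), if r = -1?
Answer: 2*I*sqrt(51) ≈ 14.283*I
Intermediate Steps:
I(f) = 2*f
z(h, t) = -h (z(h, t) = (2*(-1))*h + h = -2*h + h = -h)
sqrt(z(-10, 9) + (-232 - 2*(-5 - 4))) = sqrt(-1*(-10) + (-232 - 2*(-5 - 4))) = sqrt(10 + (-232 - 2*(-9))) = sqrt(10 + (-232 + 18)) = sqrt(10 - 214) = sqrt(-204) = 2*I*sqrt(51)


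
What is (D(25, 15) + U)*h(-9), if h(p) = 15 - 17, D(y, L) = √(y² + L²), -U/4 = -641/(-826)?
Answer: 2564/413 - 10*√34 ≈ -52.101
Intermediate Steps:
U = -1282/413 (U = -(-2564)/(-826) = -(-2564)*(-1)/826 = -4*641/826 = -1282/413 ≈ -3.1041)
D(y, L) = √(L² + y²)
h(p) = -2
(D(25, 15) + U)*h(-9) = (√(15² + 25²) - 1282/413)*(-2) = (√(225 + 625) - 1282/413)*(-2) = (√850 - 1282/413)*(-2) = (5*√34 - 1282/413)*(-2) = (-1282/413 + 5*√34)*(-2) = 2564/413 - 10*√34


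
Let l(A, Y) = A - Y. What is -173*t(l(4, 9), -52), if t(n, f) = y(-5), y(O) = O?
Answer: 865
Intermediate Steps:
t(n, f) = -5
-173*t(l(4, 9), -52) = -173*(-5) = 865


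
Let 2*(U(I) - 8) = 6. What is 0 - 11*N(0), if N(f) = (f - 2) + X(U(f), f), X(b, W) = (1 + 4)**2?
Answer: -253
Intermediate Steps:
U(I) = 11 (U(I) = 8 + (1/2)*6 = 8 + 3 = 11)
X(b, W) = 25 (X(b, W) = 5**2 = 25)
N(f) = 23 + f (N(f) = (f - 2) + 25 = (-2 + f) + 25 = 23 + f)
0 - 11*N(0) = 0 - 11*(23 + 0) = 0 - 11*23 = 0 - 253 = -253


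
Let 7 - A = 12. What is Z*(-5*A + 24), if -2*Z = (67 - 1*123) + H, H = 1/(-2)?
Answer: 5537/4 ≈ 1384.3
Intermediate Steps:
H = -½ ≈ -0.50000
A = -5 (A = 7 - 1*12 = 7 - 12 = -5)
Z = 113/4 (Z = -((67 - 1*123) - ½)/2 = -((67 - 123) - ½)/2 = -(-56 - ½)/2 = -½*(-113/2) = 113/4 ≈ 28.250)
Z*(-5*A + 24) = 113*(-5*(-5) + 24)/4 = 113*(25 + 24)/4 = (113/4)*49 = 5537/4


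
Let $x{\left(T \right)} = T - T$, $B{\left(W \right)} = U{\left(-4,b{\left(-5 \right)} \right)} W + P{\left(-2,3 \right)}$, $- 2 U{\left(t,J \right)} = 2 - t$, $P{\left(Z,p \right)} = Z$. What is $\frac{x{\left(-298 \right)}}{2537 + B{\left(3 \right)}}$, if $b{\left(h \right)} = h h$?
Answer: $0$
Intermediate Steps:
$b{\left(h \right)} = h^{2}$
$U{\left(t,J \right)} = -1 + \frac{t}{2}$ ($U{\left(t,J \right)} = - \frac{2 - t}{2} = -1 + \frac{t}{2}$)
$B{\left(W \right)} = -2 - 3 W$ ($B{\left(W \right)} = \left(-1 + \frac{1}{2} \left(-4\right)\right) W - 2 = \left(-1 - 2\right) W - 2 = - 3 W - 2 = -2 - 3 W$)
$x{\left(T \right)} = 0$
$\frac{x{\left(-298 \right)}}{2537 + B{\left(3 \right)}} = \frac{0}{2537 - 11} = \frac{0}{2526} = 0 \cdot \frac{1}{2526} = 0$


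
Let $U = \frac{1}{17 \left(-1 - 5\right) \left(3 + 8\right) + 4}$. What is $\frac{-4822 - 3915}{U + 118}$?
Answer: $- \frac{9767966}{131923} \approx -74.043$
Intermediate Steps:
$U = - \frac{1}{1118}$ ($U = \frac{1}{17 \left(\left(-6\right) 11\right) + 4} = \frac{1}{17 \left(-66\right) + 4} = \frac{1}{-1122 + 4} = \frac{1}{-1118} = - \frac{1}{1118} \approx -0.00089445$)
$\frac{-4822 - 3915}{U + 118} = \frac{-4822 - 3915}{- \frac{1}{1118} + 118} = - \frac{8737}{\frac{131923}{1118}} = \left(-8737\right) \frac{1118}{131923} = - \frac{9767966}{131923}$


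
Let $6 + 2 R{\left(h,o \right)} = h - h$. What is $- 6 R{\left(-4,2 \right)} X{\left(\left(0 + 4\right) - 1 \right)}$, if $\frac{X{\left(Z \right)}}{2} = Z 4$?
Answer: $432$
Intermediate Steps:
$X{\left(Z \right)} = 8 Z$ ($X{\left(Z \right)} = 2 Z 4 = 2 \cdot 4 Z = 8 Z$)
$R{\left(h,o \right)} = -3$ ($R{\left(h,o \right)} = -3 + \frac{h - h}{2} = -3 + \frac{1}{2} \cdot 0 = -3 + 0 = -3$)
$- 6 R{\left(-4,2 \right)} X{\left(\left(0 + 4\right) - 1 \right)} = \left(-6\right) \left(-3\right) 8 \left(\left(0 + 4\right) - 1\right) = 18 \cdot 8 \left(4 - 1\right) = 18 \cdot 8 \cdot 3 = 18 \cdot 24 = 432$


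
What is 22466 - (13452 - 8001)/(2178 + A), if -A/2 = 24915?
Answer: 356851761/15884 ≈ 22466.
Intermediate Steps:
A = -49830 (A = -2*24915 = -49830)
22466 - (13452 - 8001)/(2178 + A) = 22466 - (13452 - 8001)/(2178 - 49830) = 22466 - 5451/(-47652) = 22466 - 5451*(-1)/47652 = 22466 - 1*(-1817/15884) = 22466 + 1817/15884 = 356851761/15884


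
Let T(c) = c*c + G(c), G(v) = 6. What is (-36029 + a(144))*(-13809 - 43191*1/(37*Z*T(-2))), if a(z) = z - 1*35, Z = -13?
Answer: 238430131608/481 ≈ 4.9570e+8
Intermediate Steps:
a(z) = -35 + z (a(z) = z - 35 = -35 + z)
T(c) = 6 + c² (T(c) = c*c + 6 = c² + 6 = 6 + c²)
(-36029 + a(144))*(-13809 - 43191*1/(37*Z*T(-2))) = (-36029 + (-35 + 144))*(-13809 - 43191*(-1/(481*(6 + (-2)²)))) = (-36029 + 109)*(-13809 - 43191*(-1/(481*(6 + 4)))) = -35920*(-13809 - 43191/((37*10)*(-13))) = -35920*(-13809 - 43191/(370*(-13))) = -35920*(-13809 - 43191/(-4810)) = -35920*(-13809 - 43191*(-1/4810)) = -35920*(-13809 + 43191/4810) = -35920*(-66378099/4810) = 238430131608/481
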